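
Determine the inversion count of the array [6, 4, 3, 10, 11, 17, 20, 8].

Finding inversions in [6, 4, 3, 10, 11, 17, 20, 8]:

(0, 1): arr[0]=6 > arr[1]=4
(0, 2): arr[0]=6 > arr[2]=3
(1, 2): arr[1]=4 > arr[2]=3
(3, 7): arr[3]=10 > arr[7]=8
(4, 7): arr[4]=11 > arr[7]=8
(5, 7): arr[5]=17 > arr[7]=8
(6, 7): arr[6]=20 > arr[7]=8

Total inversions: 7

The array has 7 inversion(s): (0,1), (0,2), (1,2), (3,7), (4,7), (5,7), (6,7). Each pair (i,j) satisfies i < j and arr[i] > arr[j].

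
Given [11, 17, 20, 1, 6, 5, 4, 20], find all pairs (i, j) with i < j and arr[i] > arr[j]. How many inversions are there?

Finding inversions in [11, 17, 20, 1, 6, 5, 4, 20]:

(0, 3): arr[0]=11 > arr[3]=1
(0, 4): arr[0]=11 > arr[4]=6
(0, 5): arr[0]=11 > arr[5]=5
(0, 6): arr[0]=11 > arr[6]=4
(1, 3): arr[1]=17 > arr[3]=1
(1, 4): arr[1]=17 > arr[4]=6
(1, 5): arr[1]=17 > arr[5]=5
(1, 6): arr[1]=17 > arr[6]=4
(2, 3): arr[2]=20 > arr[3]=1
(2, 4): arr[2]=20 > arr[4]=6
(2, 5): arr[2]=20 > arr[5]=5
(2, 6): arr[2]=20 > arr[6]=4
(4, 5): arr[4]=6 > arr[5]=5
(4, 6): arr[4]=6 > arr[6]=4
(5, 6): arr[5]=5 > arr[6]=4

Total inversions: 15

The array has 15 inversion(s): (0,3), (0,4), (0,5), (0,6), (1,3), (1,4), (1,5), (1,6), (2,3), (2,4), (2,5), (2,6), (4,5), (4,6), (5,6). Each pair (i,j) satisfies i < j and arr[i] > arr[j].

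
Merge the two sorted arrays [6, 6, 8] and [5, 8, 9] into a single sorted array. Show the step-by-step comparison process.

Merging process:

Compare 6 vs 5: take 5 from right. Merged: [5]
Compare 6 vs 8: take 6 from left. Merged: [5, 6]
Compare 6 vs 8: take 6 from left. Merged: [5, 6, 6]
Compare 8 vs 8: take 8 from left. Merged: [5, 6, 6, 8]
Append remaining from right: [8, 9]. Merged: [5, 6, 6, 8, 8, 9]

Final merged array: [5, 6, 6, 8, 8, 9]
Total comparisons: 4

The merged array is [5, 6, 6, 8, 8, 9], requiring 4 comparisons. The merge step runs in O(n) time where n is the total number of elements.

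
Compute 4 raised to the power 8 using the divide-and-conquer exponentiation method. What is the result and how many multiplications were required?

Computing 4^8 by squaring (build up from 4^1; each line after the first costs one multiplication):

4^1 = 4
4^2 = (4^1)^2 = 4^2 = 16
4^4 = (4^2)^2 = 16^2 = 256
4^8 = (4^4)^2 = 256^2 = 65536

Result: 65536
Multiplications needed: 3 (3 lines after 4^1)

4^8 = 65536. Using exponentiation by squaring, this requires 3 multiplications. The key idea: if the exponent is even, square the half-power; if odd, multiply by the base once.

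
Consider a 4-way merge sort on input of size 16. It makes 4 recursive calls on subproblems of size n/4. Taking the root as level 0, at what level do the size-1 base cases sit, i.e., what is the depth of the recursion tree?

For divide and conquer with division factor 4:

Problem sizes at each level:
Level 0: 16
Level 1: 4
Level 2: 1

The root is level 0 and the size-1 base case is level 2 (the tree spans levels 0 through 2, i.e. 3 levels counting the root), so the depth is the number of divisions: log_4(16) = 2

The recursion tree depth is log_4(16) = 2. At each level, the problem size is divided by 4, so it takes 2 divisions to reduce to a base case of size 1. The algorithm makes 4 recursive calls at each level.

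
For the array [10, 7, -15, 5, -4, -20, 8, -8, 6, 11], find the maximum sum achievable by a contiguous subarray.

Using Kadane's algorithm on [10, 7, -15, 5, -4, -20, 8, -8, 6, 11]:

Scanning through the array:
Position 1 (value 7): max_ending_here = 17, max_so_far = 17
Position 2 (value -15): max_ending_here = 2, max_so_far = 17
Position 3 (value 5): max_ending_here = 7, max_so_far = 17
Position 4 (value -4): max_ending_here = 3, max_so_far = 17
Position 5 (value -20): max_ending_here = -17, max_so_far = 17
Position 6 (value 8): max_ending_here = 8, max_so_far = 17
Position 7 (value -8): max_ending_here = 0, max_so_far = 17
Position 8 (value 6): max_ending_here = 6, max_so_far = 17
Position 9 (value 11): max_ending_here = 17, max_so_far = 17

Maximum subarray: [10, 7]
Maximum sum: 17

The maximum subarray is [10, 7] with sum 17. This subarray runs from index 0 to index 1.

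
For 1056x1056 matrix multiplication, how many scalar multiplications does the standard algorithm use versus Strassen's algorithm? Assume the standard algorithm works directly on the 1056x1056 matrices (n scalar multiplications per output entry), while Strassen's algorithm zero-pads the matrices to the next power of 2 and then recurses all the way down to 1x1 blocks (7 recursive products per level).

Matrix multiplication for 1056x1056 matrices:

Strassen's algorithm requires power-of-2 dimensions. Pad 1056x1056 to 2048x2048 (next power of 2).

Standard algorithm: 1056^3 = 1177583616 multiplications
Strassen's algorithm: 7^(log2(2048)) = 7^11 = 1977326743 multiplications
Difference: 1177583616 - 1977326743 = -799743127 (Strassen uses MORE here due to padding overhead — for small or just-over-power-of-2 n, padding can outweigh the per-level savings)

Standard: 1177583616 multiplications (1056^3). Strassen: 1977326743 multiplications (7^11, after padding to 2048x2048). Strassen reduces 8 recursive multiplications to 7 at each level.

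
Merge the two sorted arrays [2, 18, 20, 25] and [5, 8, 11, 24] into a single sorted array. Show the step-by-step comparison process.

Merging process:

Compare 2 vs 5: take 2 from left. Merged: [2]
Compare 18 vs 5: take 5 from right. Merged: [2, 5]
Compare 18 vs 8: take 8 from right. Merged: [2, 5, 8]
Compare 18 vs 11: take 11 from right. Merged: [2, 5, 8, 11]
Compare 18 vs 24: take 18 from left. Merged: [2, 5, 8, 11, 18]
Compare 20 vs 24: take 20 from left. Merged: [2, 5, 8, 11, 18, 20]
Compare 25 vs 24: take 24 from right. Merged: [2, 5, 8, 11, 18, 20, 24]
Append remaining from left: [25]. Merged: [2, 5, 8, 11, 18, 20, 24, 25]

Final merged array: [2, 5, 8, 11, 18, 20, 24, 25]
Total comparisons: 7

The merged array is [2, 5, 8, 11, 18, 20, 24, 25], requiring 7 comparisons. The merge step runs in O(n) time where n is the total number of elements.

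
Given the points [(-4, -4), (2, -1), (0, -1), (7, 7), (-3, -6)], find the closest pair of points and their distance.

Computing all pairwise distances among 5 points:

d((-4, -4), (2, -1)) = 6.7082
d((-4, -4), (0, -1)) = 5.0
d((-4, -4), (7, 7)) = 15.5563
d((-4, -4), (-3, -6)) = 2.2361
d((2, -1), (0, -1)) = 2.0 <-- minimum
d((2, -1), (7, 7)) = 9.434
d((2, -1), (-3, -6)) = 7.0711
d((0, -1), (7, 7)) = 10.6301
d((0, -1), (-3, -6)) = 5.831
d((7, 7), (-3, -6)) = 16.4012

Closest pair: (2, -1) and (0, -1) with distance 2.0

The closest pair is (2, -1) and (0, -1) with Euclidean distance 2.0. For 5 points, brute-force pairwise comparison is shown above. For large n, the divide-and-conquer algorithm (sort by x, recurse on halves, check the dividing strip) achieves O(n log n).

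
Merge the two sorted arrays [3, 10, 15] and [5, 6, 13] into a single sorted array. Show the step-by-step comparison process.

Merging process:

Compare 3 vs 5: take 3 from left. Merged: [3]
Compare 10 vs 5: take 5 from right. Merged: [3, 5]
Compare 10 vs 6: take 6 from right. Merged: [3, 5, 6]
Compare 10 vs 13: take 10 from left. Merged: [3, 5, 6, 10]
Compare 15 vs 13: take 13 from right. Merged: [3, 5, 6, 10, 13]
Append remaining from left: [15]. Merged: [3, 5, 6, 10, 13, 15]

Final merged array: [3, 5, 6, 10, 13, 15]
Total comparisons: 5

The merged array is [3, 5, 6, 10, 13, 15], requiring 5 comparisons. The merge step runs in O(n) time where n is the total number of elements.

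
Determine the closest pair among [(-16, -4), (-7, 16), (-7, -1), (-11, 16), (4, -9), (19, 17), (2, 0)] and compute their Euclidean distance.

Computing all pairwise distances among 7 points:

d((-16, -4), (-7, 16)) = 21.9317
d((-16, -4), (-7, -1)) = 9.4868
d((-16, -4), (-11, 16)) = 20.6155
d((-16, -4), (4, -9)) = 20.6155
d((-16, -4), (19, 17)) = 40.8167
d((-16, -4), (2, 0)) = 18.4391
d((-7, 16), (-7, -1)) = 17.0
d((-7, 16), (-11, 16)) = 4.0 <-- minimum
d((-7, 16), (4, -9)) = 27.313
d((-7, 16), (19, 17)) = 26.0192
d((-7, 16), (2, 0)) = 18.3576
d((-7, -1), (-11, 16)) = 17.4642
d((-7, -1), (4, -9)) = 13.6015
d((-7, -1), (19, 17)) = 31.6228
d((-7, -1), (2, 0)) = 9.0554
d((-11, 16), (4, -9)) = 29.1548
d((-11, 16), (19, 17)) = 30.0167
d((-11, 16), (2, 0)) = 20.6155
d((4, -9), (19, 17)) = 30.0167
d((4, -9), (2, 0)) = 9.2195
d((19, 17), (2, 0)) = 24.0416

Closest pair: (-7, 16) and (-11, 16) with distance 4.0

The closest pair is (-7, 16) and (-11, 16) with Euclidean distance 4.0. For 7 points, brute-force pairwise comparison is shown above. For large n, the divide-and-conquer algorithm (sort by x, recurse on halves, check the dividing strip) achieves O(n log n).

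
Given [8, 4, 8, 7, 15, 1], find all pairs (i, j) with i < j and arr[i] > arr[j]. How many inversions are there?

Finding inversions in [8, 4, 8, 7, 15, 1]:

(0, 1): arr[0]=8 > arr[1]=4
(0, 3): arr[0]=8 > arr[3]=7
(0, 5): arr[0]=8 > arr[5]=1
(1, 5): arr[1]=4 > arr[5]=1
(2, 3): arr[2]=8 > arr[3]=7
(2, 5): arr[2]=8 > arr[5]=1
(3, 5): arr[3]=7 > arr[5]=1
(4, 5): arr[4]=15 > arr[5]=1

Total inversions: 8

The array has 8 inversion(s): (0,1), (0,3), (0,5), (1,5), (2,3), (2,5), (3,5), (4,5). Each pair (i,j) satisfies i < j and arr[i] > arr[j].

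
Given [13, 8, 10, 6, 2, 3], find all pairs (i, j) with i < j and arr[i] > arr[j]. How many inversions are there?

Finding inversions in [13, 8, 10, 6, 2, 3]:

(0, 1): arr[0]=13 > arr[1]=8
(0, 2): arr[0]=13 > arr[2]=10
(0, 3): arr[0]=13 > arr[3]=6
(0, 4): arr[0]=13 > arr[4]=2
(0, 5): arr[0]=13 > arr[5]=3
(1, 3): arr[1]=8 > arr[3]=6
(1, 4): arr[1]=8 > arr[4]=2
(1, 5): arr[1]=8 > arr[5]=3
(2, 3): arr[2]=10 > arr[3]=6
(2, 4): arr[2]=10 > arr[4]=2
(2, 5): arr[2]=10 > arr[5]=3
(3, 4): arr[3]=6 > arr[4]=2
(3, 5): arr[3]=6 > arr[5]=3

Total inversions: 13

The array has 13 inversion(s): (0,1), (0,2), (0,3), (0,4), (0,5), (1,3), (1,4), (1,5), (2,3), (2,4), (2,5), (3,4), (3,5). Each pair (i,j) satisfies i < j and arr[i] > arr[j].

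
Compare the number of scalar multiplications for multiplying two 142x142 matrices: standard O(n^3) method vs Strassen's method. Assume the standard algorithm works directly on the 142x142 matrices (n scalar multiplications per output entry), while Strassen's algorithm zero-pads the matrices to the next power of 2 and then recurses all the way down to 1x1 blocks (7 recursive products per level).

Matrix multiplication for 142x142 matrices:

Strassen's algorithm requires power-of-2 dimensions. Pad 142x142 to 256x256 (next power of 2).

Standard algorithm: 142^3 = 2863288 multiplications
Strassen's algorithm: 7^(log2(256)) = 7^8 = 5764801 multiplications
Difference: 2863288 - 5764801 = -2901513 (Strassen uses MORE here due to padding overhead — for small or just-over-power-of-2 n, padding can outweigh the per-level savings)

Standard: 2863288 multiplications (142^3). Strassen: 5764801 multiplications (7^8, after padding to 256x256). Strassen reduces 8 recursive multiplications to 7 at each level.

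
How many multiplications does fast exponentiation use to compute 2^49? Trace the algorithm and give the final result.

Computing 2^49 by squaring (build up from 2^1; each line after the first costs one multiplication):

2^1 = 2
2^2 = (2^1)^2 = 2^2 = 4
2^3 = 2 * 2^2 = 2 * 4 = 8
2^6 = (2^3)^2 = 8^2 = 64
2^12 = (2^6)^2 = 64^2 = 4096
2^24 = (2^12)^2 = 4096^2 = 16777216
2^48 = (2^24)^2 = 16777216^2 = 281474976710656
2^49 = 2 * 2^48 = 2 * 281474976710656 = 562949953421312

Result: 562949953421312
Multiplications needed: 7 (7 lines after 2^1)

2^49 = 562949953421312. Using exponentiation by squaring, this requires 7 multiplications. The key idea: if the exponent is even, square the half-power; if odd, multiply by the base once.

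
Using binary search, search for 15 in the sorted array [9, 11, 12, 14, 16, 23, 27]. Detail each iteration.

Binary search for 15 in [9, 11, 12, 14, 16, 23, 27]:

lo=0, hi=6, mid=3, arr[mid]=14 -> 14 < 15, search right half
lo=4, hi=6, mid=5, arr[mid]=23 -> 23 > 15, search left half
lo=4, hi=4, mid=4, arr[mid]=16 -> 16 > 15, search left half
lo=4 > hi=3, target 15 not found

Binary search determines that 15 is not in the array after 3 comparisons. The search space was exhausted without finding the target.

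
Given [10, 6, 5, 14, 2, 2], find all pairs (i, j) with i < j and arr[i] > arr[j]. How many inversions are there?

Finding inversions in [10, 6, 5, 14, 2, 2]:

(0, 1): arr[0]=10 > arr[1]=6
(0, 2): arr[0]=10 > arr[2]=5
(0, 4): arr[0]=10 > arr[4]=2
(0, 5): arr[0]=10 > arr[5]=2
(1, 2): arr[1]=6 > arr[2]=5
(1, 4): arr[1]=6 > arr[4]=2
(1, 5): arr[1]=6 > arr[5]=2
(2, 4): arr[2]=5 > arr[4]=2
(2, 5): arr[2]=5 > arr[5]=2
(3, 4): arr[3]=14 > arr[4]=2
(3, 5): arr[3]=14 > arr[5]=2

Total inversions: 11

The array has 11 inversion(s): (0,1), (0,2), (0,4), (0,5), (1,2), (1,4), (1,5), (2,4), (2,5), (3,4), (3,5). Each pair (i,j) satisfies i < j and arr[i] > arr[j].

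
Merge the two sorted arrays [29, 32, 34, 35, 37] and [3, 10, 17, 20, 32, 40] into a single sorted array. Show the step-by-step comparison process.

Merging process:

Compare 29 vs 3: take 3 from right. Merged: [3]
Compare 29 vs 10: take 10 from right. Merged: [3, 10]
Compare 29 vs 17: take 17 from right. Merged: [3, 10, 17]
Compare 29 vs 20: take 20 from right. Merged: [3, 10, 17, 20]
Compare 29 vs 32: take 29 from left. Merged: [3, 10, 17, 20, 29]
Compare 32 vs 32: take 32 from left. Merged: [3, 10, 17, 20, 29, 32]
Compare 34 vs 32: take 32 from right. Merged: [3, 10, 17, 20, 29, 32, 32]
Compare 34 vs 40: take 34 from left. Merged: [3, 10, 17, 20, 29, 32, 32, 34]
Compare 35 vs 40: take 35 from left. Merged: [3, 10, 17, 20, 29, 32, 32, 34, 35]
Compare 37 vs 40: take 37 from left. Merged: [3, 10, 17, 20, 29, 32, 32, 34, 35, 37]
Append remaining from right: [40]. Merged: [3, 10, 17, 20, 29, 32, 32, 34, 35, 37, 40]

Final merged array: [3, 10, 17, 20, 29, 32, 32, 34, 35, 37, 40]
Total comparisons: 10

The merged array is [3, 10, 17, 20, 29, 32, 32, 34, 35, 37, 40], requiring 10 comparisons. The merge step runs in O(n) time where n is the total number of elements.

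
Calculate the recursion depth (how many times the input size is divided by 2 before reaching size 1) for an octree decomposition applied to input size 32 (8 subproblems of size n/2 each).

For divide and conquer with division factor 2:

Problem sizes at each level:
Level 0: 32
Level 1: 16
Level 2: 8
Level 3: 4
Level 4: 2
Level 5: 1

The root is level 0 and the size-1 base case is level 5 (the tree spans levels 0 through 5, i.e. 6 levels counting the root), so the depth is the number of divisions: log_2(32) = 5

The recursion tree depth is log_2(32) = 5. At each level, the problem size is divided by 2, so it takes 5 divisions to reduce to a base case of size 1. The algorithm makes 8 recursive calls at each level.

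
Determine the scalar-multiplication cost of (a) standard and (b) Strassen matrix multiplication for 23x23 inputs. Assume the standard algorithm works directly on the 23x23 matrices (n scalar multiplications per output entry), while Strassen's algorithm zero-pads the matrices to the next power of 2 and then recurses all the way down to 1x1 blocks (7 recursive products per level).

Matrix multiplication for 23x23 matrices:

Strassen's algorithm requires power-of-2 dimensions. Pad 23x23 to 32x32 (next power of 2).

Standard algorithm: 23^3 = 12167 multiplications
Strassen's algorithm: 7^(log2(32)) = 7^5 = 16807 multiplications
Difference: 12167 - 16807 = -4640 (Strassen uses MORE here due to padding overhead — for small or just-over-power-of-2 n, padding can outweigh the per-level savings)

Standard: 12167 multiplications (23^3). Strassen: 16807 multiplications (7^5, after padding to 32x32). Strassen reduces 8 recursive multiplications to 7 at each level.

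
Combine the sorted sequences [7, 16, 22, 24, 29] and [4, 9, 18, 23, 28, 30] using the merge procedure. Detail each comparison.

Merging process:

Compare 7 vs 4: take 4 from right. Merged: [4]
Compare 7 vs 9: take 7 from left. Merged: [4, 7]
Compare 16 vs 9: take 9 from right. Merged: [4, 7, 9]
Compare 16 vs 18: take 16 from left. Merged: [4, 7, 9, 16]
Compare 22 vs 18: take 18 from right. Merged: [4, 7, 9, 16, 18]
Compare 22 vs 23: take 22 from left. Merged: [4, 7, 9, 16, 18, 22]
Compare 24 vs 23: take 23 from right. Merged: [4, 7, 9, 16, 18, 22, 23]
Compare 24 vs 28: take 24 from left. Merged: [4, 7, 9, 16, 18, 22, 23, 24]
Compare 29 vs 28: take 28 from right. Merged: [4, 7, 9, 16, 18, 22, 23, 24, 28]
Compare 29 vs 30: take 29 from left. Merged: [4, 7, 9, 16, 18, 22, 23, 24, 28, 29]
Append remaining from right: [30]. Merged: [4, 7, 9, 16, 18, 22, 23, 24, 28, 29, 30]

Final merged array: [4, 7, 9, 16, 18, 22, 23, 24, 28, 29, 30]
Total comparisons: 10

The merged array is [4, 7, 9, 16, 18, 22, 23, 24, 28, 29, 30], requiring 10 comparisons. The merge step runs in O(n) time where n is the total number of elements.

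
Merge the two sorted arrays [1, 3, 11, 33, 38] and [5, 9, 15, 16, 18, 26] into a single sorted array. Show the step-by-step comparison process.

Merging process:

Compare 1 vs 5: take 1 from left. Merged: [1]
Compare 3 vs 5: take 3 from left. Merged: [1, 3]
Compare 11 vs 5: take 5 from right. Merged: [1, 3, 5]
Compare 11 vs 9: take 9 from right. Merged: [1, 3, 5, 9]
Compare 11 vs 15: take 11 from left. Merged: [1, 3, 5, 9, 11]
Compare 33 vs 15: take 15 from right. Merged: [1, 3, 5, 9, 11, 15]
Compare 33 vs 16: take 16 from right. Merged: [1, 3, 5, 9, 11, 15, 16]
Compare 33 vs 18: take 18 from right. Merged: [1, 3, 5, 9, 11, 15, 16, 18]
Compare 33 vs 26: take 26 from right. Merged: [1, 3, 5, 9, 11, 15, 16, 18, 26]
Append remaining from left: [33, 38]. Merged: [1, 3, 5, 9, 11, 15, 16, 18, 26, 33, 38]

Final merged array: [1, 3, 5, 9, 11, 15, 16, 18, 26, 33, 38]
Total comparisons: 9

The merged array is [1, 3, 5, 9, 11, 15, 16, 18, 26, 33, 38], requiring 9 comparisons. The merge step runs in O(n) time where n is the total number of elements.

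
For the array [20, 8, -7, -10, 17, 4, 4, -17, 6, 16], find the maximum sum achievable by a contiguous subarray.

Using Kadane's algorithm on [20, 8, -7, -10, 17, 4, 4, -17, 6, 16]:

Scanning through the array:
Position 1 (value 8): max_ending_here = 28, max_so_far = 28
Position 2 (value -7): max_ending_here = 21, max_so_far = 28
Position 3 (value -10): max_ending_here = 11, max_so_far = 28
Position 4 (value 17): max_ending_here = 28, max_so_far = 28
Position 5 (value 4): max_ending_here = 32, max_so_far = 32
Position 6 (value 4): max_ending_here = 36, max_so_far = 36
Position 7 (value -17): max_ending_here = 19, max_so_far = 36
Position 8 (value 6): max_ending_here = 25, max_so_far = 36
Position 9 (value 16): max_ending_here = 41, max_so_far = 41

Maximum subarray: [20, 8, -7, -10, 17, 4, 4, -17, 6, 16]
Maximum sum: 41

The maximum subarray is [20, 8, -7, -10, 17, 4, 4, -17, 6, 16] with sum 41. This subarray runs from index 0 to index 9.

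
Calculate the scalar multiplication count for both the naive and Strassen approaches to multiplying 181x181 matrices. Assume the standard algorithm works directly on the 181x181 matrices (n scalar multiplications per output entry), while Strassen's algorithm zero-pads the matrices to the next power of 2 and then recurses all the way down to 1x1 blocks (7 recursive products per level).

Matrix multiplication for 181x181 matrices:

Strassen's algorithm requires power-of-2 dimensions. Pad 181x181 to 256x256 (next power of 2).

Standard algorithm: 181^3 = 5929741 multiplications
Strassen's algorithm: 7^(log2(256)) = 7^8 = 5764801 multiplications
Savings: 5929741 - 5764801 = 164940 multiplications

Standard: 5929741 multiplications (181^3). Strassen: 5764801 multiplications (7^8, after padding to 256x256). Strassen reduces 8 recursive multiplications to 7 at each level.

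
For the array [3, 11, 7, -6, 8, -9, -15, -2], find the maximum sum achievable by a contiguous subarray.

Using Kadane's algorithm on [3, 11, 7, -6, 8, -9, -15, -2]:

Scanning through the array:
Position 1 (value 11): max_ending_here = 14, max_so_far = 14
Position 2 (value 7): max_ending_here = 21, max_so_far = 21
Position 3 (value -6): max_ending_here = 15, max_so_far = 21
Position 4 (value 8): max_ending_here = 23, max_so_far = 23
Position 5 (value -9): max_ending_here = 14, max_so_far = 23
Position 6 (value -15): max_ending_here = -1, max_so_far = 23
Position 7 (value -2): max_ending_here = -2, max_so_far = 23

Maximum subarray: [3, 11, 7, -6, 8]
Maximum sum: 23

The maximum subarray is [3, 11, 7, -6, 8] with sum 23. This subarray runs from index 0 to index 4.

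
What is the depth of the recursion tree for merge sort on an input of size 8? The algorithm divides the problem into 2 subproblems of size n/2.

For divide and conquer with division factor 2:

Problem sizes at each level:
Level 0: 8
Level 1: 4
Level 2: 2
Level 3: 1

The root is level 0 and the size-1 base case is level 3 (the tree spans levels 0 through 3, i.e. 4 levels counting the root), so the depth is the number of divisions: log_2(8) = 3

The recursion tree depth is log_2(8) = 3. At each level, the problem size is divided by 2, so it takes 3 divisions to reduce to a base case of size 1. The algorithm makes 2 recursive calls at each level.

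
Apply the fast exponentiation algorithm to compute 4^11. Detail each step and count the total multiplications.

Computing 4^11 by squaring (build up from 4^1; each line after the first costs one multiplication):

4^1 = 4
4^2 = (4^1)^2 = 4^2 = 16
4^4 = (4^2)^2 = 16^2 = 256
4^5 = 4 * 4^4 = 4 * 256 = 1024
4^10 = (4^5)^2 = 1024^2 = 1048576
4^11 = 4 * 4^10 = 4 * 1048576 = 4194304

Result: 4194304
Multiplications needed: 5 (5 lines after 4^1)

4^11 = 4194304. Using exponentiation by squaring, this requires 5 multiplications. The key idea: if the exponent is even, square the half-power; if odd, multiply by the base once.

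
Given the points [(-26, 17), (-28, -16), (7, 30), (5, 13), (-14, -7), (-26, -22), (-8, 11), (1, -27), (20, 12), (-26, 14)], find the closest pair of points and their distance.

Computing all pairwise distances among 10 points:

d((-26, 17), (-28, -16)) = 33.0606
d((-26, 17), (7, 30)) = 35.4683
d((-26, 17), (5, 13)) = 31.257
d((-26, 17), (-14, -7)) = 26.8328
d((-26, 17), (-26, -22)) = 39.0
d((-26, 17), (-8, 11)) = 18.9737
d((-26, 17), (1, -27)) = 51.6236
d((-26, 17), (20, 12)) = 46.2709
d((-26, 17), (-26, 14)) = 3.0 <-- minimum
d((-28, -16), (7, 30)) = 57.8014
d((-28, -16), (5, 13)) = 43.9318
d((-28, -16), (-14, -7)) = 16.6433
d((-28, -16), (-26, -22)) = 6.3246
d((-28, -16), (-8, 11)) = 33.6006
d((-28, -16), (1, -27)) = 31.0161
d((-28, -16), (20, 12)) = 55.5698
d((-28, -16), (-26, 14)) = 30.0666
d((7, 30), (5, 13)) = 17.1172
d((7, 30), (-14, -7)) = 42.5441
d((7, 30), (-26, -22)) = 61.5873
d((7, 30), (-8, 11)) = 24.2074
d((7, 30), (1, -27)) = 57.3149
d((7, 30), (20, 12)) = 22.2036
d((7, 30), (-26, 14)) = 36.6742
d((5, 13), (-14, -7)) = 27.5862
d((5, 13), (-26, -22)) = 46.7547
d((5, 13), (-8, 11)) = 13.1529
d((5, 13), (1, -27)) = 40.1995
d((5, 13), (20, 12)) = 15.0333
d((5, 13), (-26, 14)) = 31.0161
d((-14, -7), (-26, -22)) = 19.2094
d((-14, -7), (-8, 11)) = 18.9737
d((-14, -7), (1, -27)) = 25.0
d((-14, -7), (20, 12)) = 38.9487
d((-14, -7), (-26, 14)) = 24.1868
d((-26, -22), (-8, 11)) = 37.5899
d((-26, -22), (1, -27)) = 27.4591
d((-26, -22), (20, 12)) = 57.2014
d((-26, -22), (-26, 14)) = 36.0
d((-8, 11), (1, -27)) = 39.0512
d((-8, 11), (20, 12)) = 28.0179
d((-8, 11), (-26, 14)) = 18.2483
d((1, -27), (20, 12)) = 43.382
d((1, -27), (-26, 14)) = 49.0918
d((20, 12), (-26, 14)) = 46.0435

Closest pair: (-26, 17) and (-26, 14) with distance 3.0

The closest pair is (-26, 17) and (-26, 14) with Euclidean distance 3.0. For 10 points, brute-force pairwise comparison is shown above. For large n, the divide-and-conquer algorithm (sort by x, recurse on halves, check the dividing strip) achieves O(n log n).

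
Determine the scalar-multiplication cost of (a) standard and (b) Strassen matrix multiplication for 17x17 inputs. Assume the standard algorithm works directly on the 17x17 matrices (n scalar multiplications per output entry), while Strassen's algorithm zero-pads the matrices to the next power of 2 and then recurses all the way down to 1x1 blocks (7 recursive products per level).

Matrix multiplication for 17x17 matrices:

Strassen's algorithm requires power-of-2 dimensions. Pad 17x17 to 32x32 (next power of 2).

Standard algorithm: 17^3 = 4913 multiplications
Strassen's algorithm: 7^(log2(32)) = 7^5 = 16807 multiplications
Difference: 4913 - 16807 = -11894 (Strassen uses MORE here due to padding overhead — for small or just-over-power-of-2 n, padding can outweigh the per-level savings)

Standard: 4913 multiplications (17^3). Strassen: 16807 multiplications (7^5, after padding to 32x32). Strassen reduces 8 recursive multiplications to 7 at each level.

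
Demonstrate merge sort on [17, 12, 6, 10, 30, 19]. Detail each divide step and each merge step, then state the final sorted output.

Merge sort trace:

Split: [17, 12, 6, 10, 30, 19] -> [17, 12, 6] and [10, 30, 19]
  Split: [17, 12, 6] -> [17] and [12, 6]
    Split: [12, 6] -> [12] and [6]
    Merge: [12] + [6] -> [6, 12]
  Merge: [17] + [6, 12] -> [6, 12, 17]
  Split: [10, 30, 19] -> [10] and [30, 19]
    Split: [30, 19] -> [30] and [19]
    Merge: [30] + [19] -> [19, 30]
  Merge: [10] + [19, 30] -> [10, 19, 30]
Merge: [6, 12, 17] + [10, 19, 30] -> [6, 10, 12, 17, 19, 30]

Final sorted array: [6, 10, 12, 17, 19, 30]

The merge sort proceeds by recursively splitting the array and merging sorted halves.
After all merges, the sorted array is [6, 10, 12, 17, 19, 30].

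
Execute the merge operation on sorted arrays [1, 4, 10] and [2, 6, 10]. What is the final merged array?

Merging process:

Compare 1 vs 2: take 1 from left. Merged: [1]
Compare 4 vs 2: take 2 from right. Merged: [1, 2]
Compare 4 vs 6: take 4 from left. Merged: [1, 2, 4]
Compare 10 vs 6: take 6 from right. Merged: [1, 2, 4, 6]
Compare 10 vs 10: take 10 from left. Merged: [1, 2, 4, 6, 10]
Append remaining from right: [10]. Merged: [1, 2, 4, 6, 10, 10]

Final merged array: [1, 2, 4, 6, 10, 10]
Total comparisons: 5

The merged array is [1, 2, 4, 6, 10, 10], requiring 5 comparisons. The merge step runs in O(n) time where n is the total number of elements.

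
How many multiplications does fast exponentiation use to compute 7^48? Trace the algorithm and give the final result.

Computing 7^48 by squaring (build up from 7^1; each line after the first costs one multiplication):

7^1 = 7
7^2 = (7^1)^2 = 7^2 = 49
7^3 = 7 * 7^2 = 7 * 49 = 343
7^6 = (7^3)^2 = 343^2 = 117649
7^12 = (7^6)^2 = 117649^2 = 13841287201
7^24 = (7^12)^2 = 13841287201^2 = 191581231380566414401
7^48 = (7^24)^2 = 191581231380566414401^2 = 36703368217294125441230211032033660188801

Result: 36703368217294125441230211032033660188801
Multiplications needed: 6 (6 lines after 7^1)

7^48 = 36703368217294125441230211032033660188801. Using exponentiation by squaring, this requires 6 multiplications. The key idea: if the exponent is even, square the half-power; if odd, multiply by the base once.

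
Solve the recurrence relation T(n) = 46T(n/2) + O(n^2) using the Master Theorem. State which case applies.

Master Theorem for T(n) = 46T(n/2) + O(n^2):

a = 46, b = 2, c = 2
log_b(a) = log_2(46) = 5.5236

Case 1: c = 2 < log_2(46) = 5.5236
T(n) = O(n^(log_2 46))

For T(n) = 46T(n/2) + O(n^2): log_2(46) = 5.5236. This is Case 1 of the Master Theorem (c < log_b(a), work dominated by leaves), giving O(n^(log_2 46)).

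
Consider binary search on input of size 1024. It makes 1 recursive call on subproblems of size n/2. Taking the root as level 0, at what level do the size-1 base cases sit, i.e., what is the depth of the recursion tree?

For divide and conquer with division factor 2:

Problem sizes at each level:
Level 0: 1024
Level 1: 512
Level 2: 256
Level 3: 128
Level 4: 64
Level 5: 32
Level 6: 16
Level 7: 8
Level 8: 4
Level 9: 2
Level 10: 1

The root is level 0 and the size-1 base case is level 10 (the tree spans levels 0 through 10, i.e. 11 levels counting the root), so the depth is the number of divisions: log_2(1024) = 10

The recursion tree depth is log_2(1024) = 10. At each level, the problem size is divided by 2, so it takes 10 divisions to reduce to a base case of size 1. The algorithm makes 1 recursive call at each level.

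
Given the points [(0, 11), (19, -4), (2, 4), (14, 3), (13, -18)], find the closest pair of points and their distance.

Computing all pairwise distances among 5 points:

d((0, 11), (19, -4)) = 24.2074
d((0, 11), (2, 4)) = 7.2801 <-- minimum
d((0, 11), (14, 3)) = 16.1245
d((0, 11), (13, -18)) = 31.7805
d((19, -4), (2, 4)) = 18.7883
d((19, -4), (14, 3)) = 8.6023
d((19, -4), (13, -18)) = 15.2315
d((2, 4), (14, 3)) = 12.0416
d((2, 4), (13, -18)) = 24.5967
d((14, 3), (13, -18)) = 21.0238

Closest pair: (0, 11) and (2, 4) with distance 7.2801

The closest pair is (0, 11) and (2, 4) with Euclidean distance 7.2801. For 5 points, brute-force pairwise comparison is shown above. For large n, the divide-and-conquer algorithm (sort by x, recurse on halves, check the dividing strip) achieves O(n log n).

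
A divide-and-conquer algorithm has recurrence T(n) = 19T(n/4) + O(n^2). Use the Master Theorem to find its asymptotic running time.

Master Theorem for T(n) = 19T(n/4) + O(n^2):

a = 19, b = 4, c = 2
log_b(a) = log_4(19) = 2.1240

Case 1: c = 2 < log_4(19) = 2.1240
T(n) = O(n^(log_4 19))

For T(n) = 19T(n/4) + O(n^2): log_4(19) = 2.1240. This is Case 1 of the Master Theorem (c < log_b(a), work dominated by leaves), giving O(n^(log_4 19)).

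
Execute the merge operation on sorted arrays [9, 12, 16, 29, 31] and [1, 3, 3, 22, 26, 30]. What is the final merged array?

Merging process:

Compare 9 vs 1: take 1 from right. Merged: [1]
Compare 9 vs 3: take 3 from right. Merged: [1, 3]
Compare 9 vs 3: take 3 from right. Merged: [1, 3, 3]
Compare 9 vs 22: take 9 from left. Merged: [1, 3, 3, 9]
Compare 12 vs 22: take 12 from left. Merged: [1, 3, 3, 9, 12]
Compare 16 vs 22: take 16 from left. Merged: [1, 3, 3, 9, 12, 16]
Compare 29 vs 22: take 22 from right. Merged: [1, 3, 3, 9, 12, 16, 22]
Compare 29 vs 26: take 26 from right. Merged: [1, 3, 3, 9, 12, 16, 22, 26]
Compare 29 vs 30: take 29 from left. Merged: [1, 3, 3, 9, 12, 16, 22, 26, 29]
Compare 31 vs 30: take 30 from right. Merged: [1, 3, 3, 9, 12, 16, 22, 26, 29, 30]
Append remaining from left: [31]. Merged: [1, 3, 3, 9, 12, 16, 22, 26, 29, 30, 31]

Final merged array: [1, 3, 3, 9, 12, 16, 22, 26, 29, 30, 31]
Total comparisons: 10

The merged array is [1, 3, 3, 9, 12, 16, 22, 26, 29, 30, 31], requiring 10 comparisons. The merge step runs in O(n) time where n is the total number of elements.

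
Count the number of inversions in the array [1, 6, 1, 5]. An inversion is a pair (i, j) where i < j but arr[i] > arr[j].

Finding inversions in [1, 6, 1, 5]:

(1, 2): arr[1]=6 > arr[2]=1
(1, 3): arr[1]=6 > arr[3]=5

Total inversions: 2

The array has 2 inversion(s): (1,2), (1,3). Each pair (i,j) satisfies i < j and arr[i] > arr[j].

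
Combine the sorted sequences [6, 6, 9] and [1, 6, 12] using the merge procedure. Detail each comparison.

Merging process:

Compare 6 vs 1: take 1 from right. Merged: [1]
Compare 6 vs 6: take 6 from left. Merged: [1, 6]
Compare 6 vs 6: take 6 from left. Merged: [1, 6, 6]
Compare 9 vs 6: take 6 from right. Merged: [1, 6, 6, 6]
Compare 9 vs 12: take 9 from left. Merged: [1, 6, 6, 6, 9]
Append remaining from right: [12]. Merged: [1, 6, 6, 6, 9, 12]

Final merged array: [1, 6, 6, 6, 9, 12]
Total comparisons: 5

The merged array is [1, 6, 6, 6, 9, 12], requiring 5 comparisons. The merge step runs in O(n) time where n is the total number of elements.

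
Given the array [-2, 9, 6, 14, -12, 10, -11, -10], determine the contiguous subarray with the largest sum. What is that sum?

Using Kadane's algorithm on [-2, 9, 6, 14, -12, 10, -11, -10]:

Scanning through the array:
Position 1 (value 9): max_ending_here = 9, max_so_far = 9
Position 2 (value 6): max_ending_here = 15, max_so_far = 15
Position 3 (value 14): max_ending_here = 29, max_so_far = 29
Position 4 (value -12): max_ending_here = 17, max_so_far = 29
Position 5 (value 10): max_ending_here = 27, max_so_far = 29
Position 6 (value -11): max_ending_here = 16, max_so_far = 29
Position 7 (value -10): max_ending_here = 6, max_so_far = 29

Maximum subarray: [9, 6, 14]
Maximum sum: 29

The maximum subarray is [9, 6, 14] with sum 29. This subarray runs from index 1 to index 3.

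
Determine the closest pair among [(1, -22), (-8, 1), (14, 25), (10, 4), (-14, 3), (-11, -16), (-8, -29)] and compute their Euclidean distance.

Computing all pairwise distances among 7 points:

d((1, -22), (-8, 1)) = 24.6982
d((1, -22), (14, 25)) = 48.7647
d((1, -22), (10, 4)) = 27.5136
d((1, -22), (-14, 3)) = 29.1548
d((1, -22), (-11, -16)) = 13.4164
d((1, -22), (-8, -29)) = 11.4018
d((-8, 1), (14, 25)) = 32.5576
d((-8, 1), (10, 4)) = 18.2483
d((-8, 1), (-14, 3)) = 6.3246 <-- minimum
d((-8, 1), (-11, -16)) = 17.2627
d((-8, 1), (-8, -29)) = 30.0
d((14, 25), (10, 4)) = 21.3776
d((14, 25), (-14, 3)) = 35.609
d((14, 25), (-11, -16)) = 48.0208
d((14, 25), (-8, -29)) = 58.3095
d((10, 4), (-14, 3)) = 24.0208
d((10, 4), (-11, -16)) = 29.0
d((10, 4), (-8, -29)) = 37.5899
d((-14, 3), (-11, -16)) = 19.2354
d((-14, 3), (-8, -29)) = 32.5576
d((-11, -16), (-8, -29)) = 13.3417

Closest pair: (-8, 1) and (-14, 3) with distance 6.3246

The closest pair is (-8, 1) and (-14, 3) with Euclidean distance 6.3246. For 7 points, brute-force pairwise comparison is shown above. For large n, the divide-and-conquer algorithm (sort by x, recurse on halves, check the dividing strip) achieves O(n log n).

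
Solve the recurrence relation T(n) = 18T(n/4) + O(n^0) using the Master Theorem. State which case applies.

Master Theorem for T(n) = 18T(n/4) + O(n^0):

a = 18, b = 4, c = 0
log_b(a) = log_4(18) = 2.0850

Case 1: c = 0 < log_4(18) = 2.0850
T(n) = O(n^(log_4 18))

For T(n) = 18T(n/4) + O(n^0): log_4(18) = 2.0850. This is Case 1 of the Master Theorem (c < log_b(a), work dominated by leaves), giving O(n^(log_4 18)).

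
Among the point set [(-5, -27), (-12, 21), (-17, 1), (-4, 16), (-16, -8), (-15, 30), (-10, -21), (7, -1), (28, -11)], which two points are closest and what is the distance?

Computing all pairwise distances among 9 points:

d((-5, -27), (-12, 21)) = 48.5077
d((-5, -27), (-17, 1)) = 30.4631
d((-5, -27), (-4, 16)) = 43.0116
d((-5, -27), (-16, -8)) = 21.9545
d((-5, -27), (-15, 30)) = 57.8705
d((-5, -27), (-10, -21)) = 7.8102 <-- minimum
d((-5, -27), (7, -1)) = 28.6356
d((-5, -27), (28, -11)) = 36.6742
d((-12, 21), (-17, 1)) = 20.6155
d((-12, 21), (-4, 16)) = 9.434
d((-12, 21), (-16, -8)) = 29.2746
d((-12, 21), (-15, 30)) = 9.4868
d((-12, 21), (-10, -21)) = 42.0476
d((-12, 21), (7, -1)) = 29.0689
d((-12, 21), (28, -11)) = 51.225
d((-17, 1), (-4, 16)) = 19.8494
d((-17, 1), (-16, -8)) = 9.0554
d((-17, 1), (-15, 30)) = 29.0689
d((-17, 1), (-10, -21)) = 23.0868
d((-17, 1), (7, -1)) = 24.0832
d((-17, 1), (28, -11)) = 46.5725
d((-4, 16), (-16, -8)) = 26.8328
d((-4, 16), (-15, 30)) = 17.8045
d((-4, 16), (-10, -21)) = 37.4833
d((-4, 16), (7, -1)) = 20.2485
d((-4, 16), (28, -11)) = 41.8688
d((-16, -8), (-15, 30)) = 38.0132
d((-16, -8), (-10, -21)) = 14.3178
d((-16, -8), (7, -1)) = 24.0416
d((-16, -8), (28, -11)) = 44.1022
d((-15, 30), (-10, -21)) = 51.2445
d((-15, 30), (7, -1)) = 38.0132
d((-15, 30), (28, -11)) = 59.4138
d((-10, -21), (7, -1)) = 26.2488
d((-10, -21), (28, -11)) = 39.2938
d((7, -1), (28, -11)) = 23.2594

Closest pair: (-5, -27) and (-10, -21) with distance 7.8102

The closest pair is (-5, -27) and (-10, -21) with Euclidean distance 7.8102. For 9 points, brute-force pairwise comparison is shown above. For large n, the divide-and-conquer algorithm (sort by x, recurse on halves, check the dividing strip) achieves O(n log n).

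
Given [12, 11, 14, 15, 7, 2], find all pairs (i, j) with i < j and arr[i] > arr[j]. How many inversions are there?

Finding inversions in [12, 11, 14, 15, 7, 2]:

(0, 1): arr[0]=12 > arr[1]=11
(0, 4): arr[0]=12 > arr[4]=7
(0, 5): arr[0]=12 > arr[5]=2
(1, 4): arr[1]=11 > arr[4]=7
(1, 5): arr[1]=11 > arr[5]=2
(2, 4): arr[2]=14 > arr[4]=7
(2, 5): arr[2]=14 > arr[5]=2
(3, 4): arr[3]=15 > arr[4]=7
(3, 5): arr[3]=15 > arr[5]=2
(4, 5): arr[4]=7 > arr[5]=2

Total inversions: 10

The array has 10 inversion(s): (0,1), (0,4), (0,5), (1,4), (1,5), (2,4), (2,5), (3,4), (3,5), (4,5). Each pair (i,j) satisfies i < j and arr[i] > arr[j].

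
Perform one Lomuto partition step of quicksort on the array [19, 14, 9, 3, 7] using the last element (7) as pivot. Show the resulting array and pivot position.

Lomuto partition with pivot = 7:

Initial array: [19, 14, 9, 3, 7]

arr[0]=19 > 7: no swap
arr[1]=14 > 7: no swap
arr[2]=9 > 7: no swap
arr[3]=3 <= 7: swap with position 0, array becomes [3, 14, 9, 19, 7]

Place pivot at position 1: [3, 7, 9, 19, 14]
Pivot position: 1

After partitioning with pivot 7, the array becomes [3, 7, 9, 19, 14]. The pivot is placed at index 1. All elements to the left of the pivot are <= 7, and all elements to the right are > 7.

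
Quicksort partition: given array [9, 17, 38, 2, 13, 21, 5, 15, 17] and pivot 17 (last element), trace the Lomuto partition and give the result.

Lomuto partition with pivot = 17:

Initial array: [9, 17, 38, 2, 13, 21, 5, 15, 17]

arr[0]=9 <= 17: swap with position 0, array becomes [9, 17, 38, 2, 13, 21, 5, 15, 17]
arr[1]=17 <= 17: swap with position 1, array becomes [9, 17, 38, 2, 13, 21, 5, 15, 17]
arr[2]=38 > 17: no swap
arr[3]=2 <= 17: swap with position 2, array becomes [9, 17, 2, 38, 13, 21, 5, 15, 17]
arr[4]=13 <= 17: swap with position 3, array becomes [9, 17, 2, 13, 38, 21, 5, 15, 17]
arr[5]=21 > 17: no swap
arr[6]=5 <= 17: swap with position 4, array becomes [9, 17, 2, 13, 5, 21, 38, 15, 17]
arr[7]=15 <= 17: swap with position 5, array becomes [9, 17, 2, 13, 5, 15, 38, 21, 17]

Place pivot at position 6: [9, 17, 2, 13, 5, 15, 17, 21, 38]
Pivot position: 6

After partitioning with pivot 17, the array becomes [9, 17, 2, 13, 5, 15, 17, 21, 38]. The pivot is placed at index 6. All elements to the left of the pivot are <= 17, and all elements to the right are > 17.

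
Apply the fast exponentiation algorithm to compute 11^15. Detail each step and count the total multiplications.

Computing 11^15 by squaring (build up from 11^1; each line after the first costs one multiplication):

11^1 = 11
11^2 = (11^1)^2 = 11^2 = 121
11^3 = 11 * 11^2 = 11 * 121 = 1331
11^6 = (11^3)^2 = 1331^2 = 1771561
11^7 = 11 * 11^6 = 11 * 1771561 = 19487171
11^14 = (11^7)^2 = 19487171^2 = 379749833583241
11^15 = 11 * 11^14 = 11 * 379749833583241 = 4177248169415651

Result: 4177248169415651
Multiplications needed: 6 (6 lines after 11^1)

11^15 = 4177248169415651. Using exponentiation by squaring, this requires 6 multiplications. The key idea: if the exponent is even, square the half-power; if odd, multiply by the base once.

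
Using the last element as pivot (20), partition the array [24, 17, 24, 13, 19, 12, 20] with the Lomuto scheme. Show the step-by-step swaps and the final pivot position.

Lomuto partition with pivot = 20:

Initial array: [24, 17, 24, 13, 19, 12, 20]

arr[0]=24 > 20: no swap
arr[1]=17 <= 20: swap with position 0, array becomes [17, 24, 24, 13, 19, 12, 20]
arr[2]=24 > 20: no swap
arr[3]=13 <= 20: swap with position 1, array becomes [17, 13, 24, 24, 19, 12, 20]
arr[4]=19 <= 20: swap with position 2, array becomes [17, 13, 19, 24, 24, 12, 20]
arr[5]=12 <= 20: swap with position 3, array becomes [17, 13, 19, 12, 24, 24, 20]

Place pivot at position 4: [17, 13, 19, 12, 20, 24, 24]
Pivot position: 4

After partitioning with pivot 20, the array becomes [17, 13, 19, 12, 20, 24, 24]. The pivot is placed at index 4. All elements to the left of the pivot are <= 20, and all elements to the right are > 20.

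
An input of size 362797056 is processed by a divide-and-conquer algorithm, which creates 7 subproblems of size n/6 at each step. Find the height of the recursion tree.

For divide and conquer with division factor 6:

Problem sizes at each level:
Level 0: 362797056
Level 1: 60466176
Level 2: 10077696
Level 3: 1679616
Level 4: 279936
Level 5: 46656
Level 6: 7776
Level 7: 1296
Level 8: 216
Level 9: 36
Level 10: 6
Level 11: 1

The root is level 0 and the size-1 base case is level 11 (the tree spans levels 0 through 11, i.e. 12 levels counting the root), so the depth is the number of divisions: log_6(362797056) = 11

The recursion tree depth is log_6(362797056) = 11. At each level, the problem size is divided by 6, so it takes 11 divisions to reduce to a base case of size 1. The algorithm makes 7 recursive calls at each level.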